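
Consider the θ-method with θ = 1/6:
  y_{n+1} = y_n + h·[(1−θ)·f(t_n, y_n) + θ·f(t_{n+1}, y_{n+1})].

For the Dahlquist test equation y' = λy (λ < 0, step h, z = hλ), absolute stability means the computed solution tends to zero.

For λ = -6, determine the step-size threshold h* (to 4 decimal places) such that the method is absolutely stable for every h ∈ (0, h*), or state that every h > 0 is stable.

Test eqn y'=λy, z=hλ:
  y_{n+1} = y_n + z·[5/6·y_n + 1/6·y_{n+1}] ⇒ (1 − 1/6z)y_{n+1} = (1 + 5/6z)y_n
  R(z) = (1 + 5/6z)/(1 − 1/6z).

Boundary: |R(x)|=1, x<0.
x=-1.01: |R|=0.1355
R=−1: 1+5/6x = −1+1/6x ⇒ -2/3x=2 ⇒ x=2/(-2/3)=-3.0000
Confirm numerically:
  x=-2.261: |R|=0.64217 <1
  x=-1.747: |R|=0.35304 <1
  x=-1.702: |R|=0.32589 <1
  x=-3.563: |R|=1.23549 >1
  x=-3.410: |R|=1.17428 >1
  x=-3.232: |R|=1.10052 >1
Stable set (-3.0000, 0).

(-3.0000,0); λ=-6 ⇒ h* = (3)/6 = 0.5000.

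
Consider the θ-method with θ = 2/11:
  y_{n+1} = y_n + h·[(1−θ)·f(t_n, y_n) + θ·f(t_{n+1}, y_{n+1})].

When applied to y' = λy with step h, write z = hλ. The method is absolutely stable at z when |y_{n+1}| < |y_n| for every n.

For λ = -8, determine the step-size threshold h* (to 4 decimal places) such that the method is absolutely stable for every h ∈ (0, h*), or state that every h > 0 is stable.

On y'=λy, z=hλ:
  y_{n+1} = y_n + z·[9/11·y_n + 2/11·y_{n+1}] ⇒ (1 − 2/11z)y_{n+1} = (1 + 9/11z)y_n
  ⇒ R(z) = (1 + 9/11z)/(1 − 2/11z).

Find x<0 with |R(x)|<1.
x=-1.63: |R|=0.2574
R=−1: 1+9/11x = −1+2/11x ⇒ -7/11x=2 ⇒ x=2/(-7/11)=-3.1429
Confirm numerically:
  x=-2.679: |R|=0.80150 <1
  x=-2.455: |R|=0.69736 <1
  x=-2.374: |R|=0.65824 <1
  x=-1.905: |R|=0.41492 <1
  x=-3.718: |R|=1.21838 >1
  x=-3.383: |R|=1.09462 >1
  x=-3.298: |R|=1.06172 >1
Interval (-3.1429, 0).

(-3.1429,0); λ=-8 ⇒ h* = (22/7)/8 = 0.3929.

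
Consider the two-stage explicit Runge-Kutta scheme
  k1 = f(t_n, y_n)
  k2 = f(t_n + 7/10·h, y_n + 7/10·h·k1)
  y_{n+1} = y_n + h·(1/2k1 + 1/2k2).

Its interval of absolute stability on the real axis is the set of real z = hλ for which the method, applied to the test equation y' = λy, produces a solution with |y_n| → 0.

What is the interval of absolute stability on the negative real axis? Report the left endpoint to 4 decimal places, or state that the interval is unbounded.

On y'=λy, z=hλ:
  k1=λy_n ⇒ h·k1=z·y_n;  k2=λ(1+7/10z)y_n ⇒ h·k2=z(1+7/10z)y_n
  y_{n+1}/y_n = 1 + 1/2z + 1/2z(1+7/10z) = 1 + z + 7/20z²
  Hence R(z) = 1 + z + 7/20z².

Boundary: |R(x)|=1, x<0.
x=-1.12: |R|=0.3190
R=1: x+7/20x²=0 ⇒ x=−20/7=-2.8571; min R=1−1/(4·7/20)=0.2857>−1
Confirm numerically:
  x=-2.373: |R|=0.59790 <1
  x=-2.080: |R|=0.43424 <1
  x=-1.594: |R|=0.29529 <1
  x=-1.401: |R|=0.28598 <1
  x=-3.431: |R|=1.68912 >1
  x=-3.073: |R|=1.23217 >1
So |R|<1 on (-2.8571, 0).

(-2.8571, 0).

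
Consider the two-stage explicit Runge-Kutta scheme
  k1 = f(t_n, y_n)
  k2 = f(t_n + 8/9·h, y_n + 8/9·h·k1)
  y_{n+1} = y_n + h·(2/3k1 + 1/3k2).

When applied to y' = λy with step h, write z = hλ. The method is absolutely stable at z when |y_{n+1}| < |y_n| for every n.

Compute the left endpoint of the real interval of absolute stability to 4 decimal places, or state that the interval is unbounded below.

Test eqn y'=λy, z=hλ:
  k1=λy_n ⇒ h·k1=z·y_n;  k2=λ(1+8/9z)y_n ⇒ h·k2=z(1+8/9z)y_n
  y_{n+1}/y_n = 1 + 2/3z + 1/3z(1+8/9z) = 1 + z + 8/27z²
  so R(z) = 1 + z + 8/27z².

Solve |R(x)|<1 on ℝ⁻.
x=-1.15: |R|=0.2419
R=1: x+8/27x²=0 ⇒ x=−27/8=-3.3750; min R=1−1/(4·8/27)=0.1562>−1
Confirm numerically:
  x=-2.321: |R|=0.27516 <1
  x=-2.213: |R|=0.23807 <1
  x=-2.091: |R|=0.20449 <1
  x=-1.606: |R|=0.15822 <1
  x=-3.802: |R|=1.48102 >1
  x=-3.535: |R|=1.16759 >1
Stable set (-3.3750, 0).

z* = -3.3750.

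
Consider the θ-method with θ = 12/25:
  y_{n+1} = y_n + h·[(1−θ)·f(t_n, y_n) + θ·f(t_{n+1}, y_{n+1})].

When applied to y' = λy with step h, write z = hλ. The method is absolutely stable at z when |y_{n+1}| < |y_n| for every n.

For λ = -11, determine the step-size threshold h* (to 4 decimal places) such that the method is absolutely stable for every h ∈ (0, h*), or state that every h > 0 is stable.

Test eqn y'=λy, z=hλ:
  y_{n+1} = y_n + z·[13/25·y_n + 12/25·y_{n+1}] ⇒ (1 − 12/25z)y_{n+1} = (1 + 13/25z)y_n
  Hence R(z) = (1 + 13/25z)/(1 − 12/25z).

Solve |R(x)|<1 on ℝ⁻.
x=-0.92: |R|=0.3618
R=−1: 1+13/25x = −1+12/25x ⇒ -1/25x=2 ⇒ x=2/(-1/25)=-50.0000
Confirm numerically:
  x=-43.002: |R|=0.98707 <1
  x=-31.271: |R|=0.95321 <1
  x=-25.025: |R|=0.92322 <1
  x=-50.544: |R|=1.00086 >1
  x=-50.043: |R|=1.00007 >1
Stable set (-50.0000, 0).

(-50.0000,0); λ=-11 ⇒ h* = (50)/11 = 4.5455.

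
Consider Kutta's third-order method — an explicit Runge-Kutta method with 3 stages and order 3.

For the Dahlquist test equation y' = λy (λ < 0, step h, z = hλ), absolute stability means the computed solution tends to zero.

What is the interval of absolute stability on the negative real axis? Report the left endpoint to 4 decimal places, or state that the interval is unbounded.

z∈(-2.5127,0).

Test eqn y'=λy, z=hλ:
  order 3, 3-stage ⇒ R(z)=1+z+z^2/2+z^3/6
  (e.g. R(-0.92)=0.37342, |R|=0.37342)

Boundary: |R(x)|=1, x<0.
x=-0.92: |R|=0.3734
|R(-2.9)|=1.7598 |R(-2.16)|=0.5068 |R(-1.01)|=0.3283
Bisect:
  x_lo=-3.0192 |R|=2.0484  x_hi=-0.3542 |R|=0.7012
  mid=-1.68667 |R|=0.06397 →hi
  mid=-2.35293 |R|=0.75588 →hi
  mid=-2.68606 |R|=1.30856 →lo
  mid=-2.51950 |R|=1.01114 →lo
  mid=-2.43622 |R|=0.87853 →hi
  mid=-2.47786 |R|=0.94355 →hi
  mid=-2.49868 |R|=0.97702 →hi
  mid=-2.50909 |R|=0.99400 →hi
  mid=-2.51429 |R|=1.00255 →lo
  mid=-2.51169 |R|=0.99827 →hi
  ...
  [-2.51283,-2.51267] ⇒ x*=-2.5127
So |R|<1 on (-2.5127, 0).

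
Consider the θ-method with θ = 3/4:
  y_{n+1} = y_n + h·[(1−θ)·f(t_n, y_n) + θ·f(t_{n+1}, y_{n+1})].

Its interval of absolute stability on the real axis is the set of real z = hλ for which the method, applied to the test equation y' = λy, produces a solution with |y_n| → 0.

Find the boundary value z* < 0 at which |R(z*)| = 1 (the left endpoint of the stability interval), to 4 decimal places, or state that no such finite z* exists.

(−∞, 0) — no finite endpoint.

Set f=λy, z=hλ:
  y_{n+1} = y_n + z·[1/4·y_n + 3/4·y_{n+1}] ⇒ (1 − 3/4z)y_{n+1} = (1 + 1/4z)y_n
  R(z) = (1 + 1/4z)/(1 − 3/4z).

Need |R(x)|<1, x<0.
x=-0.48: |R|=0.6471
x=-2: |R|=0.2000
x=-10: |R|=0.1765
x=-100: |R|=0.3158
θ=3/4≥1/2 ⇒ |1+1/4x|<|1−3/4x| ∀x<0 ⇒ stable on all of ℝ⁻.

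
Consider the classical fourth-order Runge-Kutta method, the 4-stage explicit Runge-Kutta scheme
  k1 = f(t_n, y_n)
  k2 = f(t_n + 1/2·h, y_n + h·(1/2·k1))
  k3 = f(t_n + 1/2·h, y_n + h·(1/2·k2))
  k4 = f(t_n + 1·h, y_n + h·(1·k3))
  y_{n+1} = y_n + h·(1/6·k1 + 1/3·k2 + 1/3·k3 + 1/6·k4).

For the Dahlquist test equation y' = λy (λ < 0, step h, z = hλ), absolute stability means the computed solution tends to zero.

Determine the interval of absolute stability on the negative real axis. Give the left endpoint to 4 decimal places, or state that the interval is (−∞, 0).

(-2.7853, 0).

Test eqn y'=λy, z=hλ:
  order 4, 4-stage ⇒ R(z)=1+z+z^2/2+z^3/6+z^4/24
  (e.g. R(-1.66)=0.27181, |R|=0.27181)

Find x<0 with |R(x)|<1.
x=-1.66: |R|=0.2718
|R(-2.63)|=0.7900 |R(-1.83)|=0.2903 |R(-1.76)|=0.2800
Bisect:
  x_lo=-3.1911 |R|=1.8052  x_hi=-0.2446 |R|=0.7831
  mid=-1.71781 |R|=0.27561 →hi
  mid=-2.45444 |R|=0.60549 →hi
  mid=-2.82276 |R|=1.05797 →lo
  mid=-2.63860 |R|=0.80044 →hi
  mid=-2.73068 |R|=0.92073 →hi
  mid=-2.77672 |R|=0.98715 →hi
  mid=-2.79974 |R|=1.02200 →lo
  mid=-2.78823 |R|=1.00443 →lo
  mid=-2.78247 |R|=0.99576 →hi
  ...
  [-2.78535,-2.78517] ⇒ x*=-2.7853
So |R|<1 on (-2.7853, 0).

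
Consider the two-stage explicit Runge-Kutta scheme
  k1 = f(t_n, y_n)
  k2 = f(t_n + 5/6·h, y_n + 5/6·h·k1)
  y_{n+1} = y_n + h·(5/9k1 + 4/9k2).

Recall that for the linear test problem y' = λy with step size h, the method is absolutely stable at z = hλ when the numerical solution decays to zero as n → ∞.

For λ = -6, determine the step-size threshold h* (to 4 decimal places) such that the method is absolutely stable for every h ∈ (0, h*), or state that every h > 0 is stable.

Test eqn y'=λy, z=hλ:
  k1=λy_n ⇒ h·k1=z·y_n;  k2=λ(1+5/6z)y_n ⇒ h·k2=z(1+5/6z)y_n
  y_{n+1}/y_n = 1 + 5/9z + 4/9z(1+5/6z) = 1 + z + 10/27z²
  R(z) = 1 + z + 10/27z².

Boundary: |R(x)|=1, x<0.
x=-0.33: |R|=0.7103
R=1: x+10/27x²=0 ⇒ x=−27/10=-2.7000; min R=1−1/(4·10/27)=0.3250>−1
Confirm numerically:
  x=-1.893: |R|=0.43420 <1
  x=-1.773: |R|=0.39127 <1
  x=-1.715: |R|=0.37434 <1
  x=-1.583: |R|=0.34511 <1
  x=-3.244: |R|=1.65361 >1
  x=-3.185: |R|=1.57212 >1
  x=-3.117: |R|=1.48140 >1
Stable set (-2.7000, 0).

(-2.7000,0); λ=-6 ⇒ h* = (27/10)/6 = 0.4500.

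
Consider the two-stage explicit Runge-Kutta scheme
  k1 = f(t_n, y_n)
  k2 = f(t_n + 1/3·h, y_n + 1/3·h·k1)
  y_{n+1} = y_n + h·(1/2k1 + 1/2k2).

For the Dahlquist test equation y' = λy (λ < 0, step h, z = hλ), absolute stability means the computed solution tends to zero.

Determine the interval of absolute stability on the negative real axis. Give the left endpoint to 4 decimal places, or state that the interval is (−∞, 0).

With y'=λy (z=hλ):
  k1=λy_n ⇒ h·k1=z·y_n;  k2=λ(1+1/3z)y_n ⇒ h·k2=z(1+1/3z)y_n
  y_{n+1}/y_n = 1 + 1/2z + 1/2z(1+1/3z) = 1 + z + 1/6z²
  Hence R(z) = 1 + z + 1/6z².

Boundary: |R(x)|=1, x<0.
x=-0.58: |R|=0.4761
R=1: x+1/6x²=0 ⇒ x=−6=-6.0000; min R=1−1/(4·1/6)=-0.5000>−1
Confirm numerically:
  x=-5.344: |R|=0.41572 <1
  x=-5.264: |R|=0.35428 <1
  x=-3.223: |R|=0.49171 <1
  x=-3.012: |R|=0.49998 <1
  x=-6.416: |R|=1.44484 >1
  x=-6.352: |R|=1.37265 >1
So |R|<1 on (-6.0000, 0).

z∈(-6.0000,0).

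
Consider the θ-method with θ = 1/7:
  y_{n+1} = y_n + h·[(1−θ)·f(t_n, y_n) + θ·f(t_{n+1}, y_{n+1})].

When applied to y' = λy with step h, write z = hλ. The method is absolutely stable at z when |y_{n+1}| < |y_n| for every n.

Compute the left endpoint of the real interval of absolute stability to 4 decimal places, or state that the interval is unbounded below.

z* = -2.8000.

Test eqn y'=λy, z=hλ:
  y_{n+1} = y_n + z·[6/7·y_n + 1/7·y_{n+1}] ⇒ (1 − 1/7z)y_{n+1} = (1 + 6/7z)y_n
  ⇒ R(z) = (1 + 6/7z)/(1 − 1/7z).

Solve |R(x)|<1 on ℝ⁻.
x=-1.37: |R|=0.1458
R=−1: 1+6/7x = −1+1/7x ⇒ -5/7x=2 ⇒ x=2/(-5/7)=-2.8000
Confirm numerically:
  x=-1.871: |R|=0.47638 <1
  x=-1.492: |R|=0.22986 <1
  x=-1.446: |R|=0.19844 <1
  x=-3.366: |R|=1.27301 >1
  x=-3.110: |R|=1.15331 >1
Interval (-2.8000, 0).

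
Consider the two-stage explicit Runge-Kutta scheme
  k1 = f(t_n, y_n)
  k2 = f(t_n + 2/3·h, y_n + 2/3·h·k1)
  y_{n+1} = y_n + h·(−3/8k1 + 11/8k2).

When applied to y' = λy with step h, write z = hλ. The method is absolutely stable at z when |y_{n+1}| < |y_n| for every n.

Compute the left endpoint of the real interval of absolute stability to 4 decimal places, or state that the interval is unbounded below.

On y'=λy, z=hλ:
  k1=λy_n ⇒ h·k1=z·y_n;  k2=λ(1+2/3z)y_n ⇒ h·k2=z(1+2/3z)y_n
  y_{n+1}/y_n = 1 − 3/8z + 11/8z(1+2/3z) = 1 + z + 11/12z²
  so R(z) = 1 + z + 11/12z².

Find x<0 with |R(x)|<1.
x=-1.65: |R|=1.8456
R=1: x+11/12x²=0 ⇒ x=−12/11=-1.0909; min R=1−1/(4·11/12)=0.7273>−1
Confirm numerically:
  x=-1.069: |R|=0.97853 <1
  x=-0.454: |R|=0.73494 <1
  x=-0.448: |R|=0.73598 <1
  x=-1.324: |R|=1.28289 >1
  x=-1.123: |R|=1.03303 >1
Stable set (-1.0909, 0).

left endpoint -1.0909.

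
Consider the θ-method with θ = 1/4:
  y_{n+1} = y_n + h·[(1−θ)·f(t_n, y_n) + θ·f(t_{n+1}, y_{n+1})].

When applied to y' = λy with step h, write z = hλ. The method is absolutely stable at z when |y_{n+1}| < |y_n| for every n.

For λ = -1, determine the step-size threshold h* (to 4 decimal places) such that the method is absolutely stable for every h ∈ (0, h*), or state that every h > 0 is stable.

With y'=λy (z=hλ):
  y_{n+1} = y_n + z·[3/4·y_n + 1/4·y_{n+1}] ⇒ (1 − 1/4z)y_{n+1} = (1 + 3/4z)y_n
  ⇒ R(z) = (1 + 3/4z)/(1 − 1/4z).

Find x<0 with |R(x)|<1.
x=-0.66: |R|=0.4335
R=−1: 1+3/4x = −1+1/4x ⇒ -1/2x=2 ⇒ x=2/(-1/2)=-4.0000
Confirm numerically:
  x=-3.040: |R|=0.72727 <1
  x=-2.941: |R|=0.69486 <1
  x=-2.778: |R|=0.63942 <1
  x=-4.559: |R|=1.13062 >1
  x=-4.145: |R|=1.03560 >1
Interval (-4.0000, 0).

(-4.0000,0); λ=-1 ⇒ h* = (4)/1 = 4.0000.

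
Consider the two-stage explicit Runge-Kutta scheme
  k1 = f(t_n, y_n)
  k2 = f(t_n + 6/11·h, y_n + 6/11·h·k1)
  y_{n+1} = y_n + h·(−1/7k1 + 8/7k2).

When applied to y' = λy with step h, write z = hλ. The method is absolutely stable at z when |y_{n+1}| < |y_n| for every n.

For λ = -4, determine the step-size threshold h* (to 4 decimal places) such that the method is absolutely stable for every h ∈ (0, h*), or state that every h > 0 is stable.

Test eqn y'=λy, z=hλ:
  k1=λy_n ⇒ h·k1=z·y_n;  k2=λ(1+6/11z)y_n ⇒ h·k2=z(1+6/11z)y_n
  y_{n+1}/y_n = 1 − 1/7z + 8/7z(1+6/11z) = 1 + z + 48/77z²
  Hence R(z) = 1 + z + 48/77z².

Need |R(x)|<1, x<0.
x=-1.24: |R|=0.7185
R=1: x+48/77x²=0 ⇒ x=−77/48=-1.6042; min R=1−1/(4·48/77)=0.5990>−1
Confirm numerically:
  x=-1.320: |R|=0.76617 <1
  x=-1.165: |R|=0.68106 <1
  x=-1.126: |R|=0.66436 <1
  x=-0.715: |R|=0.60369 <1
  x=-2.173: |R|=1.77054 >1
  x=-1.810: |R|=1.23224 >1
  x=-1.735: |R|=1.14150 >1
Stable set (-1.6042, 0).

(-1.6042,0); λ=-4 ⇒ h* = (77/48)/4 = 0.4010.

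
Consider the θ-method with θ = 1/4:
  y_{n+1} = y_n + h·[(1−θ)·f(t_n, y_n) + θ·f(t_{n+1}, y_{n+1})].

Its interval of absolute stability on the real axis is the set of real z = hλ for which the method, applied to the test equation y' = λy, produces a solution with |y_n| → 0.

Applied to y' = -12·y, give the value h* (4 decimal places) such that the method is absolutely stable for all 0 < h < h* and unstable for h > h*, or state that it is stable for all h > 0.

(-4.0000,0); λ=-12 ⇒ h* = (4)/12 = 0.3333.

With y'=λy (z=hλ):
  y_{n+1} = y_n + z·[3/4·y_n + 1/4·y_{n+1}] ⇒ (1 − 1/4z)y_{n+1} = (1 + 3/4z)y_n
  R(z) = (1 + 3/4z)/(1 − 1/4z).

Boundary: |R(x)|=1, x<0.
x=-0.56: |R|=0.5088
R=−1: 1+3/4x = −1+1/4x ⇒ -1/2x=2 ⇒ x=2/(-1/2)=-4.0000
Confirm numerically:
  x=-3.948: |R|=0.98691 <1
  x=-2.935: |R|=0.69286 <1
  x=-2.337: |R|=0.47515 <1
  x=-2.233: |R|=0.43302 <1
  x=-4.394: |R|=1.09388 >1
  x=-4.384: |R|=1.09160 >1
  x=-4.094: |R|=1.02323 >1
Stable set (-4.0000, 0).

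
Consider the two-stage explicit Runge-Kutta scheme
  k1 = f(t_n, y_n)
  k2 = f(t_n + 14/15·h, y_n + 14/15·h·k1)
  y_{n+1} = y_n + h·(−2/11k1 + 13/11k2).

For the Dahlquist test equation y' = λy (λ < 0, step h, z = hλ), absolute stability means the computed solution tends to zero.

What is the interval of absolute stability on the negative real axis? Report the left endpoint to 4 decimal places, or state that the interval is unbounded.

z∈(-0.9066,0).

With y'=λy (z=hλ):
  k1=λy_n ⇒ h·k1=z·y_n;  k2=λ(1+14/15z)y_n ⇒ h·k2=z(1+14/15z)y_n
  y_{n+1}/y_n = 1 − 2/11z + 13/11z(1+14/15z) = 1 + z + 182/165z²
  R(z) = 1 + z + 182/165z².

Find x<0 with |R(x)|<1.
x=-1.42: |R|=1.8042
R=1: x+182/165x²=0 ⇒ x=−165/182=-0.9066; min R=1−1/(4·182/165)=0.7734>−1
Confirm numerically:
  x=-0.727: |R|=0.85598 <1
  x=-0.698: |R|=0.83940 <1
  x=-0.643: |R|=0.81305 <1
  x=-0.521: |R|=0.77841 <1
  x=-1.341: |R|=1.64256 >1
  x=-1.014: |R|=1.12013 >1
So |R|<1 on (-0.9066, 0).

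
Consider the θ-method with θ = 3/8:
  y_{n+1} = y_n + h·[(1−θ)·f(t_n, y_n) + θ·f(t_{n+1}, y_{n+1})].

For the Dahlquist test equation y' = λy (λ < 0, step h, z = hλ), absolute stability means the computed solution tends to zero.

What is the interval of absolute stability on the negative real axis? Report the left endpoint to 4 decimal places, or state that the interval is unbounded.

(-8.0000, 0).

On y'=λy, z=hλ:
  y_{n+1} = y_n + z·[5/8·y_n + 3/8·y_{n+1}] ⇒ (1 − 3/8z)y_{n+1} = (1 + 5/8z)y_n
  R(z) = (1 + 5/8z)/(1 − 3/8z).

Boundary: |R(x)|=1, x<0.
x=-0.88: |R|=0.3383
R=−1: 1+5/8x = −1+3/8x ⇒ -1/4x=2 ⇒ x=2/(-1/4)=-8.0000
Confirm numerically:
  x=-7.022: |R|=0.93270 <1
  x=-4.779: |R|=0.71160 <1
  x=-4.330: |R|=0.65031 <1
  x=-8.371: |R|=1.02241 >1
  x=-8.120: |R|=1.00742 >1
Interval (-8.0000, 0).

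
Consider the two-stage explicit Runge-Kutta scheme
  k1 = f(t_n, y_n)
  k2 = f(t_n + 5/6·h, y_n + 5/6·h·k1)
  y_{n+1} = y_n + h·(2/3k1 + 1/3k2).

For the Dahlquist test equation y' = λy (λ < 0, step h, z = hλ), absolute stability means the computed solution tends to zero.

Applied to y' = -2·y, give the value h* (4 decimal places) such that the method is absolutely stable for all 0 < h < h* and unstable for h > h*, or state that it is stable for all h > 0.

Set f=λy, z=hλ:
  k1=λy_n ⇒ h·k1=z·y_n;  k2=λ(1+5/6z)y_n ⇒ h·k2=z(1+5/6z)y_n
  y_{n+1}/y_n = 1 + 2/3z + 1/3z(1+5/6z) = 1 + z + 5/18z²
  ⇒ R(z) = 1 + z + 5/18z².

Boundary: |R(x)|=1, x<0.
x=-0.71: |R|=0.4300
R=1: x+5/18x²=0 ⇒ x=−18/5=-3.6000; min R=1−1/(4·5/18)=0.1000>−1
Confirm numerically:
  x=-2.929: |R|=0.45407 <1
  x=-2.810: |R|=0.38336 <1
  x=-1.993: |R|=0.11035 <1
  x=-3.937: |R|=1.36855 >1
  x=-3.890: |R|=1.31336 >1
Stable set (-3.6000, 0).

(-3.6000,0); λ=-2 ⇒ h* = (18/5)/2 = 1.8000.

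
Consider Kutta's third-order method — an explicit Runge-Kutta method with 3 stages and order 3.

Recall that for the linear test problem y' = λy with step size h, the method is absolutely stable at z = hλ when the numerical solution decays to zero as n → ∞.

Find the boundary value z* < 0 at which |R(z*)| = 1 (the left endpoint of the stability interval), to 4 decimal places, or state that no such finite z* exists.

left endpoint -2.5127.

Set f=λy, z=hλ:
  order 3, 3-stage ⇒ R(z)=1+z+z^2/2+z^3/6
  (e.g. R(-0.33)=0.71846, |R|=0.71846)

Find x<0 with |R(x)|<1.
x=-0.33: |R|=0.7185
|R(-2.11)|=0.4496 |R(-2.02)|=0.3535 |R(-2.01)|=0.3434
Bisect:
  x_lo=-2.8633 |R|=1.6764  x_hi=-0.2957 |R|=0.7437
  mid=-1.57949 |R|=0.01115 →hi
  mid=-2.22138 |R|=0.58102 →hi
  mid=-2.54232 |R|=1.04930 →lo
  mid=-2.38185 |R|=0.79737 →hi
  mid=-2.46209 |R|=0.91863 →hi
  mid=-2.50220 |R|=0.98275 →hi
  mid=-2.52226 |R|=1.01572 →lo
  ...
  [-2.51286,-2.51270] ⇒ x*=-2.5127
Interval (-2.5127, 0).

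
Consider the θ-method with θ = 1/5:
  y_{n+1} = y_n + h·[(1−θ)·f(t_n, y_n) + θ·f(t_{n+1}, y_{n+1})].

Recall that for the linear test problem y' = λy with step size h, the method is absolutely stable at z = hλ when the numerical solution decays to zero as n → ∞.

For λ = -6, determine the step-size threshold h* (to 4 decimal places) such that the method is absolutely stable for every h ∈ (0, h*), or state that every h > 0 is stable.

Set f=λy, z=hλ:
  y_{n+1} = y_n + z·[4/5·y_n + 1/5·y_{n+1}] ⇒ (1 − 1/5z)y_{n+1} = (1 + 4/5z)y_n
  Hence R(z) = (1 + 4/5z)/(1 − 1/5z).

Solve |R(x)|<1 on ℝ⁻.
x=-0.43: |R|=0.6041
R=−1: 1+4/5x = −1+1/5x ⇒ -3/5x=2 ⇒ x=2/(-3/5)=-3.3333
Confirm numerically:
  x=-2.390: |R|=0.61705 <1
  x=-2.365: |R|=0.60557 <1
  x=-2.244: |R|=0.54887 <1
  x=-2.166: |R|=0.51130 <1
  x=-3.829: |R|=1.16842 >1
  x=-3.460: |R|=1.04492 >1
Stable set (-3.3333, 0).

(-3.3333,0); λ=-6 ⇒ h* = (10/3)/6 = 0.5556.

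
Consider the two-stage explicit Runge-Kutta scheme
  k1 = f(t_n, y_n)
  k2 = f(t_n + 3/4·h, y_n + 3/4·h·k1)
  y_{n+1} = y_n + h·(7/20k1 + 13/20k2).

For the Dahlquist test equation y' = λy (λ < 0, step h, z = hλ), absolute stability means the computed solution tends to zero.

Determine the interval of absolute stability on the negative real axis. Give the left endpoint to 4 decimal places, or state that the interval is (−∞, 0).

Test eqn y'=λy, z=hλ:
  k1=λy_n ⇒ h·k1=z·y_n;  k2=λ(1+3/4z)y_n ⇒ h·k2=z(1+3/4z)y_n
  y_{n+1}/y_n = 1 + 7/20z + 13/20z(1+3/4z) = 1 + z + 39/80z²
  Hence R(z) = 1 + z + 39/80z².

Solve |R(x)|<1 on ℝ⁻.
x=-0.89: |R|=0.4961
R=1: x+39/80x²=0 ⇒ x=−80/39=-2.0513; min R=1−1/(4·39/80)=0.4872>−1
Confirm numerically:
  x=-1.788: |R|=0.77051 <1
  x=-1.766: |R|=0.75439 <1
  x=-1.443: |R|=0.57210 <1
  x=-1.172: |R|=0.49762 <1
  x=-2.246: |R|=1.21320 >1
  x=-2.204: |R|=1.16409 >1
  x=-2.082: |R|=1.03118 >1
Interval (-2.0513, 0).

z∈(-2.0513,0).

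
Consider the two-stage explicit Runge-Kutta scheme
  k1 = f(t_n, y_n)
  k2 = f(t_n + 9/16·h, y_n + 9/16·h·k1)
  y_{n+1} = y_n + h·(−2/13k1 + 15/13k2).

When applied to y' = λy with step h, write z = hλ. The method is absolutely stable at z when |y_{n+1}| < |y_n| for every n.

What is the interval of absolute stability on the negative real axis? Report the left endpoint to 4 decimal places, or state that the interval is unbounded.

On y'=λy, z=hλ:
  k1=λy_n ⇒ h·k1=z·y_n;  k2=λ(1+9/16z)y_n ⇒ h·k2=z(1+9/16z)y_n
  y_{n+1}/y_n = 1 − 2/13z + 15/13z(1+9/16z) = 1 + z + 135/208z²
  R(z) = 1 + z + 135/208z².

Find x<0 with |R(x)|<1.
x=-1.2: |R|=0.7346
R=1: x+135/208x²=0 ⇒ x=−208/135=-1.5407; min R=1−1/(4·135/208)=0.6148>−1
Confirm numerically:
  x=-1.501: |R|=0.96128 <1
  x=-0.926: |R|=0.63053 <1
  x=-0.668: |R|=0.62162 <1
  x=-1.796: |R|=1.29755 >1
  x=-1.766: |R|=1.25819 >1
  x=-1.597: |R|=1.05831 >1
Interval (-1.5407, 0).

(-1.5407, 0).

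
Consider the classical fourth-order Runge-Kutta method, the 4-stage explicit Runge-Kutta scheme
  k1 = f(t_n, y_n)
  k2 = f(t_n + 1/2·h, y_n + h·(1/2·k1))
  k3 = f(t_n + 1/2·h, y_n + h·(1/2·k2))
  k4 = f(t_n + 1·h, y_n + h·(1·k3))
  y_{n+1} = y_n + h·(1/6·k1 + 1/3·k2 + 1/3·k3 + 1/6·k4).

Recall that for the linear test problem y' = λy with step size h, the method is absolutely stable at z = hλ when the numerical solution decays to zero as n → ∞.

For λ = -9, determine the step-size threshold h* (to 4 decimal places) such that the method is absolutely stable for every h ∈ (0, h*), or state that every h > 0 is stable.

(-2.7853,0); λ=-9 ⇒ h* = 0.3095.

On y'=λy, z=hλ:
  order 4, 4-stage ⇒ R(z)=1+z+z^2/2+z^3/6+z^4/24
  (e.g. R(-1.21)=0.31611, |R|=0.31611)

Find x<0 with |R(x)|<1.
x=-1.21: |R|=0.3161
|R(-2.88)|=1.1524 |R(-1.25)|=0.3075 |R(-0.89)|=0.4147
Bisect:
  x_lo=-3.1367 |R|=1.6726  x_hi=-0.3838 |R|=0.6813
  mid=-1.76024 |R|=0.28000 →hi
  mid=-2.44847 |R|=0.60010 →hi
  mid=-2.79258 |R|=1.01104 →lo
  mid=-2.62052 |R|=0.77870 →hi
  mid=-2.70655 |R|=0.88763 →hi
  mid=-2.74956 |R|=0.94745 →hi
  mid=-2.77107 |R|=0.97877 →hi
  mid=-2.78183 |R|=0.99478 →hi
  mid=-2.78720 |R|=1.00288 →lo
  mid=-2.78451 |R|=0.99882 →hi
  ...
  [-2.78535,-2.78519] ⇒ x*=-2.7853
Interval (-2.7853, 0).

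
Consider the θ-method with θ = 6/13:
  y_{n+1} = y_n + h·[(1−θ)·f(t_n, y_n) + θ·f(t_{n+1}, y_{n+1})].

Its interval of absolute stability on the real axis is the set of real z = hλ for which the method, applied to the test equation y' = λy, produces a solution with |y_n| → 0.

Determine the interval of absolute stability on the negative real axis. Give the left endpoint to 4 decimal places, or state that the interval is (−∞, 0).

(-26.0000, 0).

Set f=λy, z=hλ:
  y_{n+1} = y_n + z·[7/13·y_n + 6/13·y_{n+1}] ⇒ (1 − 6/13z)y_{n+1} = (1 + 7/13z)y_n
  Hence R(z) = (1 + 7/13z)/(1 − 6/13z).

Find x<0 with |R(x)|<1.
x=-0.72: |R|=0.4596
R=−1: 1+7/13x = −1+6/13x ⇒ -1/13x=2 ⇒ x=2/(-1/13)=-26.0000
Confirm numerically:
  x=-23.696: |R|=0.98515 <1
  x=-12.074: |R|=0.83702 <1
  x=-11.930: |R|=0.83365 <1
  x=-26.523: |R|=1.00304 >1
  x=-26.498: |R|=1.00290 >1
Interval (-26.0000, 0).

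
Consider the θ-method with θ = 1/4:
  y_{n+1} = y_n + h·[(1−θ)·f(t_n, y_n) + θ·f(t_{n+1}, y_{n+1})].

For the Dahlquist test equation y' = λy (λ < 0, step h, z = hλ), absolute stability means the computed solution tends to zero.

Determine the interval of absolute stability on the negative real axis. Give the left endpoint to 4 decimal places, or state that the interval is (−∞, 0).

Test eqn y'=λy, z=hλ:
  y_{n+1} = y_n + z·[3/4·y_n + 1/4·y_{n+1}] ⇒ (1 − 1/4z)y_{n+1} = (1 + 3/4z)y_n
  Hence R(z) = (1 + 3/4z)/(1 − 1/4z).

Solve |R(x)|<1 on ℝ⁻.
x=-0.42: |R|=0.6199
R=−1: 1+3/4x = −1+1/4x ⇒ -1/2x=2 ⇒ x=2/(-1/2)=-4.0000
Confirm numerically:
  x=-3.870: |R|=0.96696 <1
  x=-3.847: |R|=0.96100 <1
  x=-2.624: |R|=0.58454 <1
  x=-4.265: |R|=1.06413 >1
  x=-4.148: |R|=1.03633 >1
Stable set (-4.0000, 0).

(-4.0000, 0).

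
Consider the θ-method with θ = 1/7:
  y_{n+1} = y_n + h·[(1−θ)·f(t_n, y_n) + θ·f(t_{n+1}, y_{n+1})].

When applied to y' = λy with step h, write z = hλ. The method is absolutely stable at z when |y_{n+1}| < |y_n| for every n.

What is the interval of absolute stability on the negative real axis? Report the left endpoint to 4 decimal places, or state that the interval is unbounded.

z∈(-2.8000,0).

On y'=λy, z=hλ:
  y_{n+1} = y_n + z·[6/7·y_n + 1/7·y_{n+1}] ⇒ (1 − 1/7z)y_{n+1} = (1 + 6/7z)y_n
  R(z) = (1 + 6/7z)/(1 − 1/7z).

Find x<0 with |R(x)|<1.
x=-1.68: |R|=0.3548
R=−1: 1+6/7x = −1+1/7x ⇒ -5/7x=2 ⇒ x=2/(-5/7)=-2.8000
Confirm numerically:
  x=-2.407: |R|=0.79111 <1
  x=-1.555: |R|=0.27236 <1
  x=-1.230: |R|=0.04617 <1
  x=-3.143: |R|=1.16908 >1
  x=-3.102: |R|=1.14948 >1
  x=-3.052: |R|=1.12535 >1
Interval (-2.8000, 0).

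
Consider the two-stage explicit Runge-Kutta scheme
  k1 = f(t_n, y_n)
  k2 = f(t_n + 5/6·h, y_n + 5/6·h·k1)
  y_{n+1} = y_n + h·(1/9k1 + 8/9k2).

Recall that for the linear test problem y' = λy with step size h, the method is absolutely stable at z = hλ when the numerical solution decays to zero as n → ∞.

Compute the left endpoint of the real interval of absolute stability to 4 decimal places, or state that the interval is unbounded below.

Test eqn y'=λy, z=hλ:
  k1=λy_n ⇒ h·k1=z·y_n;  k2=λ(1+5/6z)y_n ⇒ h·k2=z(1+5/6z)y_n
  y_{n+1}/y_n = 1 + 1/9z + 8/9z(1+5/6z) = 1 + z + 20/27z²
  R(z) = 1 + z + 20/27z².

Need |R(x)|<1, x<0.
x=-0.93: |R|=0.7107
R=1: x+20/27x²=0 ⇒ x=−27/20=-1.3500; min R=1−1/(4·20/27)=0.6625>−1
Confirm numerically:
  x=-1.192: |R|=0.86049 <1
  x=-1.058: |R|=0.77116 <1
  x=-0.789: |R|=0.67213 <1
  x=-0.645: |R|=0.66317 <1
  x=-1.735: |R|=1.49480 >1
  x=-1.373: |R|=1.02339 >1
Interval (-1.3500, 0).

left endpoint -1.3500.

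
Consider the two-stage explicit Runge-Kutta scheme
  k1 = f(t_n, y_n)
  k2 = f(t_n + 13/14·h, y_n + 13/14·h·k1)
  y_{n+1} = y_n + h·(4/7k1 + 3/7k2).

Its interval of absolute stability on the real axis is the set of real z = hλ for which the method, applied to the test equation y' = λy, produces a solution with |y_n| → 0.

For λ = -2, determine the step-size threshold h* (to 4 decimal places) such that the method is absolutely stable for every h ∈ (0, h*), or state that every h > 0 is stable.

On y'=λy, z=hλ:
  k1=λy_n ⇒ h·k1=z·y_n;  k2=λ(1+13/14z)y_n ⇒ h·k2=z(1+13/14z)y_n
  y_{n+1}/y_n = 1 + 4/7z + 3/7z(1+13/14z) = 1 + z + 39/98z²
  so R(z) = 1 + z + 39/98z².

Need |R(x)|<1, x<0.
x=-1.29: |R|=0.3722
R=1: x+39/98x²=0 ⇒ x=−98/39=-2.5128; min R=1−1/(4·39/98)=0.3718>−1
Confirm numerically:
  x=-2.428: |R|=0.91804 <1
  x=-2.274: |R|=0.78388 <1
  x=-2.203: |R|=0.72838 <1
  x=-1.408: |R|=0.38094 <1
  x=-3.080: |R|=1.69520 >1
  x=-2.856: |R|=1.39005 >1
  x=-2.802: |R|=1.32246 >1
So |R|<1 on (-2.5128, 0).

(-2.5128,0); λ=-2 ⇒ h* = (98/39)/2 = 1.2564.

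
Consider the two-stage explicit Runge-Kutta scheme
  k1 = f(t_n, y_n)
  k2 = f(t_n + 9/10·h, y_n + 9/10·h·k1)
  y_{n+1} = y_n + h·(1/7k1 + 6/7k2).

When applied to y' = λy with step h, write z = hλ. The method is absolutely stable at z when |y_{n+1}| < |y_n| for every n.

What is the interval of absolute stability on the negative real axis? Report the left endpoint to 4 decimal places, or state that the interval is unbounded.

z∈(-1.2963,0).

Set f=λy, z=hλ:
  k1=λy_n ⇒ h·k1=z·y_n;  k2=λ(1+9/10z)y_n ⇒ h·k2=z(1+9/10z)y_n
  y_{n+1}/y_n = 1 + 1/7z + 6/7z(1+9/10z) = 1 + z + 27/35z²
  Hence R(z) = 1 + z + 27/35z².

Find x<0 with |R(x)|<1.
x=-0.88: |R|=0.7174
R=1: x+27/35x²=0 ⇒ x=−35/27=-1.2963; min R=1−1/(4·27/35)=0.6759>−1
Confirm numerically:
  x=-1.055: |R|=0.80362 <1
  x=-0.965: |R|=0.75337 <1
  x=-0.916: |R|=0.73127 <1
  x=-1.894: |R|=1.87330 >1
  x=-1.839: |R|=1.76991 >1
  x=-1.400: |R|=1.11200 >1
So |R|<1 on (-1.2963, 0).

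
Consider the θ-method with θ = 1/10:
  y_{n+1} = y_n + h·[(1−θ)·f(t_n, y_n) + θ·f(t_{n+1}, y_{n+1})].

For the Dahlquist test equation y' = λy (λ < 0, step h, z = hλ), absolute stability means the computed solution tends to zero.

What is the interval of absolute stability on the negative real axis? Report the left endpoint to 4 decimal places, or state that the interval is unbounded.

(-2.5000, 0).

With y'=λy (z=hλ):
  y_{n+1} = y_n + z·[9/10·y_n + 1/10·y_{n+1}] ⇒ (1 − 1/10z)y_{n+1} = (1 + 9/10z)y_n
  R(z) = (1 + 9/10z)/(1 − 1/10z).

Boundary: |R(x)|=1, x<0.
x=-0.6: |R|=0.4340
R=−1: 1+9/10x = −1+1/10x ⇒ -4/5x=2 ⇒ x=2/(-4/5)=-2.5000
Confirm numerically:
  x=-1.962: |R|=0.64019 <1
  x=-1.445: |R|=0.26256 <1
  x=-1.218: |R|=0.08576 <1
  x=-2.958: |R|=1.28276 >1
  x=-2.789: |R|=1.18078 >1
Stable set (-2.5000, 0).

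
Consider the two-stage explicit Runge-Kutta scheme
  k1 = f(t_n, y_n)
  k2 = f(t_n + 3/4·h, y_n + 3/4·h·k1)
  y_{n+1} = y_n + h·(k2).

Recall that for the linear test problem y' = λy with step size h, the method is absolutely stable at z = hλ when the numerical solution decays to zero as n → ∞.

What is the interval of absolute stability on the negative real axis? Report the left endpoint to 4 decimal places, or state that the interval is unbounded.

z∈(-1.3333,0).

With y'=λy (z=hλ):
  k1=λy_n ⇒ h·k1=z·y_n;  k2=λ(1+3/4z)y_n ⇒ h·k2=z(1+3/4z)y_n
  y_{n+1}/y_n = 1 + z(1+3/4z) = 1 + z + 3/4z²
  R(z) = 1 + z + 3/4z².

Need |R(x)|<1, x<0.
x=-1.11: |R|=0.8141
R=1: x+3/4x²=0 ⇒ x=−4/3=-1.3333; min R=1−1/(4·3/4)=0.6667>−1
Confirm numerically:
  x=-1.221: |R|=0.89713 <1
  x=-1.134: |R|=0.83047 <1
  x=-0.796: |R|=0.67921 <1
  x=-0.582: |R|=0.67204 <1
  x=-1.796: |R|=1.62321 >1
  x=-1.790: |R|=1.61308 >1
So |R|<1 on (-1.3333, 0).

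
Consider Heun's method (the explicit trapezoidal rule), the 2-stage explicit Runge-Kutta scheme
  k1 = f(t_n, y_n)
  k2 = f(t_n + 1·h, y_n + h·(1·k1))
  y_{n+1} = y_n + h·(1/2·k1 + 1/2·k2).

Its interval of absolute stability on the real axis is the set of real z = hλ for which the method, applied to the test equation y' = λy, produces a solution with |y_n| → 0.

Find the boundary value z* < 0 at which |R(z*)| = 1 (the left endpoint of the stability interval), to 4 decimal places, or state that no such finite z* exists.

left endpoint -2.0000.

On y'=λy, z=hλ:
  order 2, 2-stage ⇒ R(z)=1+z+z^2/2
  (e.g. R(-0.48)=0.63520, |R|=0.63520)

Boundary: |R(x)|=1, x<0.
x=-0.48: |R|=0.6352
|R(-2.02)|=1.0202 |R(-1.63)|=0.6985 |R(-1.46)|=0.6058
Bisect:
  x_lo=-2.4469 |R|=1.5467  x_hi=-0.2922 |R|=0.7505
  mid=-1.36954 |R|=0.56828 →hi
  mid=-1.90821 |R|=0.91242 →hi
  mid=-2.17755 |R|=1.19331 →lo
  mid=-2.04288 |R|=1.04380 →lo
  mid=-1.97555 |R|=0.97584 →hi
  mid=-2.00921 |R|=1.00925 →lo
  mid=-1.99238 |R|=0.99241 →hi
  ...
  [-2.00001,-1.99988] ⇒ x*=-2.0000
So |R|<1 on (-2.0000, 0).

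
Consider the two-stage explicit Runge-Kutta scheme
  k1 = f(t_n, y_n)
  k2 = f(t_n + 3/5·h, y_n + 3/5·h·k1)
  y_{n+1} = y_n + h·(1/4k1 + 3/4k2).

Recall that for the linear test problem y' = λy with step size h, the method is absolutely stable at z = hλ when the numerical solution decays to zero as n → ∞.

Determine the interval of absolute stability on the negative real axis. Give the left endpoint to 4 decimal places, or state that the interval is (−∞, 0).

z∈(-2.2222,0).

Set f=λy, z=hλ:
  k1=λy_n ⇒ h·k1=z·y_n;  k2=λ(1+3/5z)y_n ⇒ h·k2=z(1+3/5z)y_n
  y_{n+1}/y_n = 1 + 1/4z + 3/4z(1+3/5z) = 1 + z + 9/20z²
  ⇒ R(z) = 1 + z + 9/20z².

Solve |R(x)|<1 on ℝ⁻.
x=-1.34: |R|=0.4680
R=1: x+9/20x²=0 ⇒ x=−20/9=-2.2222; min R=1−1/(4·9/20)=0.4444>−1
Confirm numerically:
  x=-2.044: |R|=0.83607 <1
  x=-1.882: |R|=0.71187 <1
  x=-1.190: |R|=0.44725 <1
  x=-1.012: |R|=0.44886 <1
  x=-2.742: |R|=1.64135 >1
  x=-2.592: |R|=1.43131 >1
  x=-2.575: |R|=1.40878 >1
Interval (-2.2222, 0).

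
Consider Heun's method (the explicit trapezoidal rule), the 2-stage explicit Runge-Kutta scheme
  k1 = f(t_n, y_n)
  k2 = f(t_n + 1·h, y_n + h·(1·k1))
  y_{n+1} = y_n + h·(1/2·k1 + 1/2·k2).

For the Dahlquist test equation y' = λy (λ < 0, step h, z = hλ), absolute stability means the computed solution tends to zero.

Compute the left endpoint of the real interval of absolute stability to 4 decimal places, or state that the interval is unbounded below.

left endpoint -2.0000.

Set f=λy, z=hλ:
  order 2, 2-stage ⇒ R(z)=1+z+z^2/2
  (e.g. R(-1.64)=0.70480, |R|=0.70480)

Solve |R(x)|<1 on ℝ⁻.
x=-1.64: |R|=0.7048
|R(-2.22)|=1.2442 |R(-1.52)|=0.6352 |R(-0.7)|=0.5450
Bisect:
  x_lo=-2.8494 |R|=2.2101  x_hi=-0.2739 |R|=0.7636
  mid=-1.56163 |R|=0.65772 →hi
  mid=-2.20551 |R|=1.22663 →lo
  mid=-1.88357 |R|=0.89035 →hi
  mid=-2.04454 |R|=1.04553 →lo
  mid=-1.96406 |R|=0.96470 →hi
  mid=-2.00430 |R|=1.00431 →lo
  mid=-1.98418 |R|=0.98430 →hi
  ...
  [-2.00006,-1.99990] ⇒ x*=-2.0000
So |R|<1 on (-2.0000, 0).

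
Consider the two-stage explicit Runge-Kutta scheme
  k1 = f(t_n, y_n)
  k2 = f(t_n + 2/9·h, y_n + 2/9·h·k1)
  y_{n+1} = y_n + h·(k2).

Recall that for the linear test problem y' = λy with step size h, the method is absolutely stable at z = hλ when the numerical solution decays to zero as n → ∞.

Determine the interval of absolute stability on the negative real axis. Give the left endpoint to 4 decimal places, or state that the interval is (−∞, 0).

(-4.5000, 0).

Set f=λy, z=hλ:
  k1=λy_n ⇒ h·k1=z·y_n;  k2=λ(1+2/9z)y_n ⇒ h·k2=z(1+2/9z)y_n
  y_{n+1}/y_n = 1 + z(1+2/9z) = 1 + z + 2/9z²
  R(z) = 1 + z + 2/9z².

Boundary: |R(x)|=1, x<0.
x=-1.71: |R|=0.0602
R=1: x+2/9x²=0 ⇒ x=−9/2=-4.5000; min R=1−1/(4·2/9)=-0.1250>−1
Confirm numerically:
  x=-4.323: |R|=0.82996 <1
  x=-2.722: |R|=0.07549 <1
  x=-2.160: |R|=0.12320 <1
  x=-4.647: |R|=1.15180 >1
  x=-4.542: |R|=1.04239 >1
So |R|<1 on (-4.5000, 0).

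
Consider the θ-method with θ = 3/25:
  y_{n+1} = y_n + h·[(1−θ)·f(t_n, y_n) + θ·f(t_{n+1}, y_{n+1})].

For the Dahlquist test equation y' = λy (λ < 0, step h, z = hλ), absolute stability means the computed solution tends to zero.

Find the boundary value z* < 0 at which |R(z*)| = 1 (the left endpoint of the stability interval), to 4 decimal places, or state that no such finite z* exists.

Test eqn y'=λy, z=hλ:
  y_{n+1} = y_n + z·[22/25·y_n + 3/25·y_{n+1}] ⇒ (1 − 3/25z)y_{n+1} = (1 + 22/25z)y_n
  R(z) = (1 + 22/25z)/(1 − 3/25z).

Solve |R(x)|<1 on ℝ⁻.
x=-1.76: |R|=0.4531
R=−1: 1+22/25x = −1+3/25x ⇒ -19/25x=2 ⇒ x=2/(-19/25)=-2.6316
Confirm numerically:
  x=-2.125: |R|=0.69323 <1
  x=-1.793: |R|=0.47553 <1
  x=-1.759: |R|=0.45242 <1
  x=-3.189: |R|=1.30639 >1
  x=-2.733: |R|=1.05804 >1
So |R|<1 on (-2.6316, 0).

z* = -2.6316.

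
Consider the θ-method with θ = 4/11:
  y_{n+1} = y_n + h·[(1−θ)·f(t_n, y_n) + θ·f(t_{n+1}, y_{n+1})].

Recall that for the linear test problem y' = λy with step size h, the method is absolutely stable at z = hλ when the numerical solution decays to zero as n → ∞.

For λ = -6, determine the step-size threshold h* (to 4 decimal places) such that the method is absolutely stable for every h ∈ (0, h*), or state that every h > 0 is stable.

Test eqn y'=λy, z=hλ:
  y_{n+1} = y_n + z·[7/11·y_n + 4/11·y_{n+1}] ⇒ (1 − 4/11z)y_{n+1} = (1 + 7/11z)y_n
  Hence R(z) = (1 + 7/11z)/(1 − 4/11z).

Need |R(x)|<1, x<0.
x=-0.68: |R|=0.4548
R=−1: 1+7/11x = −1+4/11x ⇒ -3/11x=2 ⇒ x=2/(-3/11)=-7.3333
Confirm numerically:
  x=-6.344: |R|=0.91841 <1
  x=-5.722: |R|=0.85735 <1
  x=-5.003: |R|=0.77457 <1
  x=-4.335: |R|=0.68260 <1
  x=-7.898: |R|=1.03977 >1
  x=-7.390: |R|=1.00419 >1
So |R|<1 on (-7.3333, 0).

(-7.3333,0); λ=-6 ⇒ h* = (22/3)/6 = 1.2222.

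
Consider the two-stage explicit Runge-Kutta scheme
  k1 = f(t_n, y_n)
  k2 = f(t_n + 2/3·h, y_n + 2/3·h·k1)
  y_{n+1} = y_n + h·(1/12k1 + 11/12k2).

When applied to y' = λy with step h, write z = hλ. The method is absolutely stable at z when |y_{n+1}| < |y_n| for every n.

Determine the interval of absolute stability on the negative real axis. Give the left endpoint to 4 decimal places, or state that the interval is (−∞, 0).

(-1.6364, 0).

With y'=λy (z=hλ):
  k1=λy_n ⇒ h·k1=z·y_n;  k2=λ(1+2/3z)y_n ⇒ h·k2=z(1+2/3z)y_n
  y_{n+1}/y_n = 1 + 1/12z + 11/12z(1+2/3z) = 1 + z + 11/18z²
  Hence R(z) = 1 + z + 11/18z².

Solve |R(x)|<1 on ℝ⁻.
x=-1.05: |R|=0.6238
R=1: x+11/18x²=0 ⇒ x=−18/11=-1.6364; min R=1−1/(4·11/18)=0.5909>−1
Confirm numerically:
  x=-1.479: |R|=0.85777 <1
  x=-1.463: |R|=0.84500 <1
  x=-1.411: |R|=0.80567 <1
  x=-2.104: |R|=1.60128 >1
  x=-2.100: |R|=1.59500 >1
  x=-2.043: |R|=1.50769 >1
Stable set (-1.6364, 0).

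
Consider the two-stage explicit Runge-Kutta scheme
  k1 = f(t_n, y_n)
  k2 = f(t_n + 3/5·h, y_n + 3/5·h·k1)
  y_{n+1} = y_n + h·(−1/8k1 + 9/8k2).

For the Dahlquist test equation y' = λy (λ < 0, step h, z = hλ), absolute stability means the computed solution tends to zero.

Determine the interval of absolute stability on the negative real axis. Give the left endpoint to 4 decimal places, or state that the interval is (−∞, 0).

Test eqn y'=λy, z=hλ:
  k1=λy_n ⇒ h·k1=z·y_n;  k2=λ(1+3/5z)y_n ⇒ h·k2=z(1+3/5z)y_n
  y_{n+1}/y_n = 1 − 1/8z + 9/8z(1+3/5z) = 1 + z + 27/40z²
  so R(z) = 1 + z + 27/40z².

Find x<0 with |R(x)|<1.
x=-0.59: |R|=0.6450
R=1: x+27/40x²=0 ⇒ x=−40/27=-1.4815; min R=1−1/(4·27/40)=0.6296>−1
Confirm numerically:
  x=-1.461: |R|=0.97980 <1
  x=-1.321: |R|=0.85690 <1
  x=-0.784: |R|=0.63089 <1
  x=-0.619: |R|=0.63963 <1
  x=-1.842: |R|=1.44825 >1
  x=-1.721: |R|=1.27824 >1
  x=-1.603: |R|=1.13149 >1
Stable set (-1.4815, 0).

z∈(-1.4815,0).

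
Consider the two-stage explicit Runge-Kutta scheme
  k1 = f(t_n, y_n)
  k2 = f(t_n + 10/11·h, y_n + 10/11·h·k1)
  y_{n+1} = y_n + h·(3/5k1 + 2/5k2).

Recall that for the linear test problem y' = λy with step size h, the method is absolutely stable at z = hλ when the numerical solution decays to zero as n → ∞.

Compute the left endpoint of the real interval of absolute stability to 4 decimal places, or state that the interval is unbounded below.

On y'=λy, z=hλ:
  k1=λy_n ⇒ h·k1=z·y_n;  k2=λ(1+10/11z)y_n ⇒ h·k2=z(1+10/11z)y_n
  y_{n+1}/y_n = 1 + 3/5z + 2/5z(1+10/11z) = 1 + z + 4/11z²
  so R(z) = 1 + z + 4/11z².

Find x<0 with |R(x)|<1.
x=-1.41: |R|=0.3129
R=1: x+4/11x²=0 ⇒ x=−11/4=-2.7500; min R=1−1/(4·4/11)=0.3125>−1
Confirm numerically:
  x=-1.988: |R|=0.44914 <1
  x=-1.682: |R|=0.34677 <1
  x=-1.623: |R|=0.33487 <1
  x=-1.360: |R|=0.31258 <1
  x=-3.319: |R|=1.68673 >1
  x=-3.234: |R|=1.56918 >1
  x=-2.931: |R|=1.19291 >1
Stable set (-2.7500, 0).

z* = -2.7500.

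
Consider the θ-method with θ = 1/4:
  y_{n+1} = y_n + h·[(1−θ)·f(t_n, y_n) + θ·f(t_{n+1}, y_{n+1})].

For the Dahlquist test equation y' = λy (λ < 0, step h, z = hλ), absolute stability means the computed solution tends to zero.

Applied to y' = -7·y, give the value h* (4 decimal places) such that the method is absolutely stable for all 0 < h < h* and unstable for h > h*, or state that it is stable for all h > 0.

On y'=λy, z=hλ:
  y_{n+1} = y_n + z·[3/4·y_n + 1/4·y_{n+1}] ⇒ (1 − 1/4z)y_{n+1} = (1 + 3/4z)y_n
  ⇒ R(z) = (1 + 3/4z)/(1 − 1/4z).

Boundary: |R(x)|=1, x<0.
x=-0.42: |R|=0.6199
R=−1: 1+3/4x = −1+1/4x ⇒ -1/2x=2 ⇒ x=2/(-1/2)=-4.0000
Confirm numerically:
  x=-3.232: |R|=0.78761 <1
  x=-2.972: |R|=0.70511 <1
  x=-2.790: |R|=0.64359 <1
  x=-2.298: |R|=0.45951 <1
  x=-4.550: |R|=1.12865 >1
  x=-4.499: |R|=1.11743 >1
  x=-4.208: |R|=1.05068 >1
Stable set (-4.0000, 0).

(-4.0000,0); λ=-7 ⇒ h* = (4)/7 = 0.5714.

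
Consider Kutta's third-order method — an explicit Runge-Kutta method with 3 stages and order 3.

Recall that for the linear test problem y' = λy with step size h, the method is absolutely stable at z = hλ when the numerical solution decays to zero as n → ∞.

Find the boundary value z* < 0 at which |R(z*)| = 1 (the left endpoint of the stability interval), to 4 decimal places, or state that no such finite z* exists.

left endpoint -2.5127.

With y'=λy (z=hλ):
  order 3, 3-stage ⇒ R(z)=1+z+z^2/2+z^3/6
  (e.g. R(-1.56)=0.02406, |R|=0.02406)

Need |R(x)|<1, x<0.
x=-1.56: |R|=0.0241
|R(-2.46)|=0.9154 |R(-1.56)|=0.0241 |R(-0.94)|=0.3634
Bisect:
  x_lo=-3.3780 |R|=3.0970  x_hi=-0.3871 |R|=0.6782
  mid=-1.88256 |R|=0.22252 →hi
  mid=-2.63029 |R|=1.20399 →lo
  mid=-2.25643 |R|=0.62545 →hi
  mid=-2.44336 |R|=0.88950 →hi
  mid=-2.53683 |R|=1.04003 →lo
  mid=-2.49009 |R|=0.96314 →hi
  mid=-2.51346 |R|=1.00117 →lo
  mid=-2.50178 |R|=0.98206 →hi
  mid=-2.50762 |R|=0.99159 →hi
  ...
  [-2.51291,-2.51273] ⇒ x*=-2.5127
Stable set (-2.5127, 0).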